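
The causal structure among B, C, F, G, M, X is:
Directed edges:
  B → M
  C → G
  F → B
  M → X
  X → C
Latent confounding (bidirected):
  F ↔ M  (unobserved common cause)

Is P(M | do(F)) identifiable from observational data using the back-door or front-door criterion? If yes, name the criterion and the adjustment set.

P(M|do(F)): frontdoor, adjust for {B}.

desc(F)\{F}={B,C,G,M,X}; candidates ⊆ {—}.
F↔M: latent back-door arc(s) into F.
size 0: {}; under {} F still reaches {C,G,M,X} ∋ M.
F↔M cannot be blocked by any observed set — no back-door set.
{B}: (i) intercepts every directed F→M path; (ii) no back-door F→{B}; (iii) {F} blocks every back-door {B}→M. Front-door holds.
P(M|do(F)) = Σ_{B} P(B|F) Σ_{F'} P(M|B,F')P(F').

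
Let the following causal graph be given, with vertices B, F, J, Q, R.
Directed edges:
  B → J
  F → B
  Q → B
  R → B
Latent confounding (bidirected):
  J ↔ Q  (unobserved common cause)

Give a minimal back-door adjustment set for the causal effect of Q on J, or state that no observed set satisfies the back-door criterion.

desc(Q)\{Q}={B,J}; candidates ⊆ {F,R}.
Q↔J: latent back-door arc(s) into Q.
size 0: {}; under {} Q still reaches {J} ∋ J.
size 1: {F}, {R}; under {F} Q still reaches {J} ∋ J.
size 2: {F,R}; under {F,R} Q still reaches {J} ∋ J.
Q↔J cannot be blocked by any observed set — no back-door set.

Q→J: no observed back-door set.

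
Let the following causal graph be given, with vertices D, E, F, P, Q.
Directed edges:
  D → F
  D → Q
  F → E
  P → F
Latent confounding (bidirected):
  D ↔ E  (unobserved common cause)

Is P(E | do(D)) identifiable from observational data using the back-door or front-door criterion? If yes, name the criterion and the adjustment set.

desc(D)\{D}={E,F,Q}; candidates ⊆ {P}.
D↔E: latent back-door arc(s) into D.
size 0: {}; under {} D still reaches {E} ∋ E.
size 1: {P}; under {P} D still reaches {E} ∋ E.
D↔E cannot be blocked by any observed set — no back-door set.
{F}: (i) intercepts every directed D→E path; (ii) no back-door D→{F}; (iii) {D} blocks every back-door {F}→E. Front-door holds.
P(E|do(D)) = Σ_{F} P(F|D) Σ_{D'} P(E|F,D')P(D').

P(E|do(D)): frontdoor, adjust for {F}.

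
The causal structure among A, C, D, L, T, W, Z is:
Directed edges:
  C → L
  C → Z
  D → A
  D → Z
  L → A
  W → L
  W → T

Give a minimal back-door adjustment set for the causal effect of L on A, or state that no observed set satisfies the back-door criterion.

desc(L)\{L}={A}; candidates ⊆ {C,D,T,W,Z}.
∅: L⊥A given ∅ in G with L→· removed — back-door holds.

L→A: minimal back-door set ∅.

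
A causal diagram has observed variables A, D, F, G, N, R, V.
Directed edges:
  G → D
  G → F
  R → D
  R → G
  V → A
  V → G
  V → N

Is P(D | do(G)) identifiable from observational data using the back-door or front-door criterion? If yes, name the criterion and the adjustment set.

P(D|do(G)): backdoor, adjust for {R}.

desc(G)\{G}={D,F}; candidates ⊆ {A,N,R,V}.
size 0: {}; under {} G still reaches {A,D,N,R,V} ∋ D.
{R}: G⊥D given {R} in G with G→· removed — back-door holds.
P(D|do(G)) = Σ_{R} P(D|G,R)·P(R).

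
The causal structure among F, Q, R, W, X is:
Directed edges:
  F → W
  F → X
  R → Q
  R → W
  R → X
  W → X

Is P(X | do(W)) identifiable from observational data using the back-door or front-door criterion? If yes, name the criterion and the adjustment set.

desc(W)\{W}={X}; candidates ⊆ {F,Q,R}.
size 0: {}; under {} W still reaches {F,Q,R,X} ∋ X.
size 1: {F}, {Q}, {R}; under {F} W still reaches {Q,R,X} ∋ X.
{F,R}: W⊥X given {F,R} in G with W→· removed — back-door holds.
P(X|do(W)) = Σ_{F,R} P(X|W,F,R)·P(F,R).

P(X|do(W)): backdoor, adjust for {F, R}.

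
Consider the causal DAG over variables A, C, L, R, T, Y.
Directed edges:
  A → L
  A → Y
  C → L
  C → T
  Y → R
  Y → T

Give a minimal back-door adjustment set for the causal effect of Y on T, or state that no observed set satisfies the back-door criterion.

Y→T: minimal back-door set ∅.

desc(Y)\{Y}={R,T}; candidates ⊆ {A,C,L}.
∅: Y⊥T given ∅ in G with Y→· removed — back-door holds.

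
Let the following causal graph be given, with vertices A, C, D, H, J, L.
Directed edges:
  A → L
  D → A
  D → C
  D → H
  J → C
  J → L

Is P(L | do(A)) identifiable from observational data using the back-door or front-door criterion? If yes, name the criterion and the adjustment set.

desc(A)\{A}={L}; candidates ⊆ {C,D,H,J}.
∅: A⊥L given ∅ in G with A→· removed — back-door holds.
P(L|do(A)) = P(L|A) — no adjustment needed.

P(L|do(A)): backdoor, adjust for ∅.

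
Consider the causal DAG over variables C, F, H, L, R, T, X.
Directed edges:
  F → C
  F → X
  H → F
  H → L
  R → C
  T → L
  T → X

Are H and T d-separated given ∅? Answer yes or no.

Yes — H ⊥ T | ∅.

Bayes-Ball from H | ∅ reaches {C,F,L,X}.
T ∉ reach(H|∅) ⇒ H ⊥ T | ∅.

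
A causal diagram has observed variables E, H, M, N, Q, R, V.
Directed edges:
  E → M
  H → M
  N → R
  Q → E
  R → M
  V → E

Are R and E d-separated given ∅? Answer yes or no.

Bayes-Ball from R | ∅ reaches {M,N}.
E ∉ reach(R|∅) ⇒ R ⊥ E | ∅.

Yes — R ⊥ E | ∅.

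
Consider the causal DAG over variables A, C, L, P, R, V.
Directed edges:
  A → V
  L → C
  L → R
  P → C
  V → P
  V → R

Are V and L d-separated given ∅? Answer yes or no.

Yes — V ⊥ L | ∅.

Bayes-Ball from V | ∅ reaches {A,C,P,R}.
L ∉ reach(V|∅) ⇒ V ⊥ L | ∅.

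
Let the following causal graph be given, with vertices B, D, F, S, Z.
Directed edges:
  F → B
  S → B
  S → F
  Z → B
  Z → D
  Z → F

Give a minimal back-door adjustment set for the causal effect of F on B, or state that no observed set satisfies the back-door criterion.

F→B: minimal back-door set {S, Z}.

desc(F)\{F}={B}; candidates ⊆ {D,S,Z}.
size 0: {}; under {} F still reaches {B,D,S,Z} ∋ B.
size 1: {D}, {S}, {Z}; under {D} F still reaches {B,S,Z} ∋ B.
{S,Z}: F⊥B given {S,Z} in G with F→· removed — back-door holds.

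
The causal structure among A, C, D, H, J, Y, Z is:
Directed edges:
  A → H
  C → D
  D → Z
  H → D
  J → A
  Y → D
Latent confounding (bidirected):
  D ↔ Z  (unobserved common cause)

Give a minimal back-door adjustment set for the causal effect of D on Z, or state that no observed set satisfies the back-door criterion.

D→Z: no observed back-door set.

desc(D)\{D}={Z}; candidates ⊆ {A,C,H,J,Y}.
D↔Z: latent back-door arc(s) into D.
size 0: {}; under {} D still reaches {A,C,H,J,Y,Z} ∋ Z.
size 1: {A}, {C}, {H} …(+2); under {A} D still reaches {C,H,Y,Z} ∋ Z.
size 2: {A,C}, {A,H}, {A,J} …(+7); under {A,C} D still reaches {H,Y,Z} ∋ Z.
D↔Z cannot be blocked by any observed set — no back-door set.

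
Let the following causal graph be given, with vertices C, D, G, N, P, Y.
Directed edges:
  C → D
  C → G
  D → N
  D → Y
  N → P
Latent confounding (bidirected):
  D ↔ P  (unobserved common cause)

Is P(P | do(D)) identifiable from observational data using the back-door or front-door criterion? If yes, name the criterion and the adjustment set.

desc(D)\{D}={N,P,Y}; candidates ⊆ {C,G}.
D↔P: latent back-door arc(s) into D.
size 0: {}; under {} D still reaches {C,G,P} ∋ P.
size 1: {C}, {G}; under {C} D still reaches {P} ∋ P.
size 2: {C,G}; under {C,G} D still reaches {P} ∋ P.
D↔P cannot be blocked by any observed set — no back-door set.
{N}: (i) intercepts every directed D→P path; (ii) no back-door D→{N}; (iii) {D} blocks every back-door {N}→P. Front-door holds.
P(P|do(D)) = Σ_{N} P(N|D) Σ_{D'} P(P|N,D')P(D').

P(P|do(D)): frontdoor, adjust for {N}.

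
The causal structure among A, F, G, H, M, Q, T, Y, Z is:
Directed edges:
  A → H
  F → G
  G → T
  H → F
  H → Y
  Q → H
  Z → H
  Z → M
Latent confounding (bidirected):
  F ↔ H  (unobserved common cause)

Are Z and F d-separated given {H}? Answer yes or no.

No — Z and F are d-connected given {H}.

Bayes-Ball from Z | {H} reaches {A,F,G,M,Q,T}.
F ∈ reach(Z|{H}) ⇒ Z ⊥̸ F | {H}.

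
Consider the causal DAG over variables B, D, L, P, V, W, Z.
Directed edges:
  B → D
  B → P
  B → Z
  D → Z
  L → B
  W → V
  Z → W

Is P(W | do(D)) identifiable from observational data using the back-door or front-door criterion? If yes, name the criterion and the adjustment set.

P(W|do(D)): backdoor, adjust for {B}.

desc(D)\{D}={V,W,Z}; candidates ⊆ {B,L,P}.
size 0: {}; under {} D still reaches {B,L,P,V,W,Z} ∋ W.
{B}: D⊥W given {B} in G with D→· removed — back-door holds.
P(W|do(D)) = Σ_{B} P(W|D,B)·P(B).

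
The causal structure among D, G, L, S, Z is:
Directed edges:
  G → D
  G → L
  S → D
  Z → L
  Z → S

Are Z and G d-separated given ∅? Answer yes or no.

Bayes-Ball from Z | ∅ reaches {D,L,S}.
G ∉ reach(Z|∅) ⇒ Z ⊥ G | ∅.

Yes — Z ⊥ G | ∅.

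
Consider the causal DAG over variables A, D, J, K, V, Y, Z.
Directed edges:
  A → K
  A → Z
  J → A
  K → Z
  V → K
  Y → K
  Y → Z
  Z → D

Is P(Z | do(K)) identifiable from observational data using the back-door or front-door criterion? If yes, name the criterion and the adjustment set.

P(Z|do(K)): backdoor, adjust for {A, Y}.

desc(K)\{K}={D,Z}; candidates ⊆ {A,J,V,Y}.
size 0: {}; under {} K still reaches {A,D,J,V,Y,Z} ∋ Z.
size 1: {A}, {J}, {V} …(+1); under {A} K still reaches {D,V,Y,Z} ∋ Z.
{A,Y}: K⊥Z given {A,Y} in G with K→· removed — back-door holds.
P(Z|do(K)) = Σ_{A,Y} P(Z|K,A,Y)·P(A,Y).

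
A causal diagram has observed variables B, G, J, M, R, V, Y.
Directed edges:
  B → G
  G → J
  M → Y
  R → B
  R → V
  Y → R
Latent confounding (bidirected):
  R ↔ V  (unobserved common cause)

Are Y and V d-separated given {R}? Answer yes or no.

Bayes-Ball from Y | {R} reaches {M,V}.
V ∈ reach(Y|{R}) ⇒ Y ⊥̸ V | {R}.

No — Y and V are d-connected given {R}.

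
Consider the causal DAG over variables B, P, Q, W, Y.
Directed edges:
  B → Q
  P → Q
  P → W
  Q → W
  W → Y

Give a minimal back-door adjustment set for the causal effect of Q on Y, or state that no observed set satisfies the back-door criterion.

desc(Q)\{Q}={W,Y}; candidates ⊆ {B,P}.
size 0: {}; under {} Q still reaches {B,P,W,Y} ∋ Y.
{P}: Q⊥Y given {P} in G with Q→· removed — back-door holds.

Q→Y: minimal back-door set {P}.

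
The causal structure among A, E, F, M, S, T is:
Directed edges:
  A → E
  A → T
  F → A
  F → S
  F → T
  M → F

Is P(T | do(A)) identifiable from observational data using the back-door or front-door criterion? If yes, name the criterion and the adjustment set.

P(T|do(A)): backdoor, adjust for {F}.

desc(A)\{A}={E,T}; candidates ⊆ {F,M,S}.
size 0: {}; under {} A still reaches {F,M,S,T} ∋ T.
{F}: A⊥T given {F} in G with A→· removed — back-door holds.
P(T|do(A)) = Σ_{F} P(T|A,F)·P(F).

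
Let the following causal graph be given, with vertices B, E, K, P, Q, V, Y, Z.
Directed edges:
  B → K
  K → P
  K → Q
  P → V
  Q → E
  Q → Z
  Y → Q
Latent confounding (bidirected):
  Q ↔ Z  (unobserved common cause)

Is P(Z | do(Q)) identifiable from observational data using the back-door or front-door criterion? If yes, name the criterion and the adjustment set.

P(Z|do(Q)): not identifiable (no BD/FD set).

desc(Q)\{Q}={E,Z}; candidates ⊆ {B,K,P,V,Y}.
Q↔Z: latent back-door arc(s) into Q.
size 0: {}; under {} Q still reaches {B,K,P,V,Y,Z} ∋ Z.
size 1: {B}, {K}, {P} …(+2); under {B} Q still reaches {K,P,V,Y,Z} ∋ Z.
size 2: {B,K}, {B,P}, {B,V} …(+7); under {B,K} Q still reaches {Y,Z} ∋ Z.
Q↔Z cannot be blocked by any observed set — no back-door set.
No mediator lies on a directed Q→…→Z path.
Neither criterion identifies P(Z|do(Q)) in this graph.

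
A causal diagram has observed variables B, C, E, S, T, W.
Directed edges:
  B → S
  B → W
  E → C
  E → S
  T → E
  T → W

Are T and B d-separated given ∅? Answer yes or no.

Yes — T ⊥ B | ∅.

Bayes-Ball from T | ∅ reaches {C,E,S,W}.
B ∉ reach(T|∅) ⇒ T ⊥ B | ∅.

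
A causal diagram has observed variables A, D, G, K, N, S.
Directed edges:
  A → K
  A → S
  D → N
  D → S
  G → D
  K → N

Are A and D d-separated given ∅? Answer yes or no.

Yes — A ⊥ D | ∅.

Bayes-Ball from A | ∅ reaches {K,N,S}.
D ∉ reach(A|∅) ⇒ A ⊥ D | ∅.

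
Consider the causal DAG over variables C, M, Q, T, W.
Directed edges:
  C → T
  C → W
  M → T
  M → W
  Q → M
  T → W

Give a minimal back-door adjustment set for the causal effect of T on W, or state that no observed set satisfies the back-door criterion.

T→W: minimal back-door set {C, M}.

desc(T)\{T}={W}; candidates ⊆ {C,M,Q}.
size 0: {}; under {} T still reaches {C,M,Q,W} ∋ W.
size 1: {C}, {M}, {Q}; under {C} T still reaches {M,Q,W} ∋ W.
{C,M}: T⊥W given {C,M} in G with T→· removed — back-door holds.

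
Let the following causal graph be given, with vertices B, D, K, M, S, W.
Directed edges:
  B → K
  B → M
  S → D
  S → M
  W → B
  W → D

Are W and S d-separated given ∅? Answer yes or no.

Yes — W ⊥ S | ∅.

Bayes-Ball from W | ∅ reaches {B,D,K,M}.
S ∉ reach(W|∅) ⇒ W ⊥ S | ∅.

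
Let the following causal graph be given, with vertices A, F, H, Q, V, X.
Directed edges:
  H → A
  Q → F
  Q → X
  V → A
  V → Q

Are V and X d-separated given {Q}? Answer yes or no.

Bayes-Ball from V | {Q} reaches {A}.
X ∉ reach(V|{Q}) ⇒ V ⊥ X | {Q}.

Yes — V ⊥ X | {Q}.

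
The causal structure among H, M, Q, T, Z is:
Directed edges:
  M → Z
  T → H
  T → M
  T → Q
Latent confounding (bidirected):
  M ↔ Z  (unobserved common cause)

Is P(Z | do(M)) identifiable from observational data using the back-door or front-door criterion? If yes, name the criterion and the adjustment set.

desc(M)\{M}={Z}; candidates ⊆ {H,Q,T}.
M↔Z: latent back-door arc(s) into M.
size 0: {}; under {} M still reaches {H,Q,T,Z} ∋ Z.
size 1: {H}, {Q}, {T}; under {H} M still reaches {Q,T,Z} ∋ Z.
size 2: {H,Q}, {H,T}, {Q,T}; under {H,Q} M still reaches {T,Z} ∋ Z.
M↔Z cannot be blocked by any observed set — no back-door set.
No mediator lies on a directed M→…→Z path.
Neither criterion identifies P(Z|do(M)) in this graph.

P(Z|do(M)): not identifiable (no BD/FD set).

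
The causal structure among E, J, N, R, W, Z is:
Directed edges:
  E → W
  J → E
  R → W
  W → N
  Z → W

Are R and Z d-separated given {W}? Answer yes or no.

Bayes-Ball from R | {W} reaches {E,J,Z}.
Z ∈ reach(R|{W}) ⇒ R ⊥̸ Z | {W}.

No — R and Z are d-connected given {W}.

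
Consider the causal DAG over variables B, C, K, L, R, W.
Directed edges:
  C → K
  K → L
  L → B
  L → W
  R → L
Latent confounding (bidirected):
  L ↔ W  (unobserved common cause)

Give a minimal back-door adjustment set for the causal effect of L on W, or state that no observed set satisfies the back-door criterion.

desc(L)\{L}={B,W}; candidates ⊆ {C,K,R}.
L↔W: latent back-door arc(s) into L.
size 0: {}; under {} L still reaches {C,K,R,W} ∋ W.
size 1: {C}, {K}, {R}; under {C} L still reaches {K,R,W} ∋ W.
size 2: {C,K}, {C,R}, {K,R}; under {C,K} L still reaches {R,W} ∋ W.
L↔W cannot be blocked by any observed set — no back-door set.

L→W: no observed back-door set.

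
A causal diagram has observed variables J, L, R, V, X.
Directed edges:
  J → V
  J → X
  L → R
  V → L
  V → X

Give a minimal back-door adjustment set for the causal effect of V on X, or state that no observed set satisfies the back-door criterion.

V→X: minimal back-door set {J}.

desc(V)\{V}={L,R,X}; candidates ⊆ {J}.
size 0: {}; under {} V still reaches {J,X} ∋ X.
{J}: V⊥X given {J} in G with V→· removed — back-door holds.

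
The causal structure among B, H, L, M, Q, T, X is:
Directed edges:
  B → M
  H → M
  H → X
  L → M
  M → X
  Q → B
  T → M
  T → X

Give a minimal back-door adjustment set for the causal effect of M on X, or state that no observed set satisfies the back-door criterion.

M→X: minimal back-door set {H, T}.

desc(M)\{M}={X}; candidates ⊆ {B,H,L,Q,T}.
size 0: {}; under {} M still reaches {B,H,L,Q,T,X} ∋ X.
size 1: {B}, {H}, {L} …(+2); under {B} M still reaches {H,L,T,X} ∋ X.
{H,T}: M⊥X given {H,T} in G with M→· removed — back-door holds.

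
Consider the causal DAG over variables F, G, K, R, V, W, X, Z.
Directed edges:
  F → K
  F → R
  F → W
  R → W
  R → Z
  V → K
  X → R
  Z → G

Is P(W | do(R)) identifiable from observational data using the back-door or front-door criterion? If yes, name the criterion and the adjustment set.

desc(R)\{R}={G,W,Z}; candidates ⊆ {F,K,V,X}.
size 0: {}; under {} R still reaches {F,K,W,X} ∋ W.
{F}: R⊥W given {F} in G with R→· removed — back-door holds.
P(W|do(R)) = Σ_{F} P(W|R,F)·P(F).

P(W|do(R)): backdoor, adjust for {F}.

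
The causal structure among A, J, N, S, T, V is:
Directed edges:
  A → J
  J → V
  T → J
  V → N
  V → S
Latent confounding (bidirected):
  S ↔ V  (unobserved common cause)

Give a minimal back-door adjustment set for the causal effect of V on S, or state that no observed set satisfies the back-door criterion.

desc(V)\{V}={N,S}; candidates ⊆ {A,J,T}.
V↔S: latent back-door arc(s) into V.
size 0: {}; under {} V still reaches {A,J,S,T} ∋ S.
size 1: {A}, {J}, {T}; under {A} V still reaches {J,S,T} ∋ S.
size 2: {A,J}, {A,T}, {J,T}; under {A,J} V still reaches {S} ∋ S.
V↔S cannot be blocked by any observed set — no back-door set.

V→S: no observed back-door set.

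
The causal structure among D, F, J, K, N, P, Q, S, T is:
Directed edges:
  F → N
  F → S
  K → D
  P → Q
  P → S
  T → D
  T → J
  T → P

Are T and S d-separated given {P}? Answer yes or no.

Yes — T ⊥ S | {P}.

Bayes-Ball from T | {P} reaches {D,J}.
S ∉ reach(T|{P}) ⇒ T ⊥ S | {P}.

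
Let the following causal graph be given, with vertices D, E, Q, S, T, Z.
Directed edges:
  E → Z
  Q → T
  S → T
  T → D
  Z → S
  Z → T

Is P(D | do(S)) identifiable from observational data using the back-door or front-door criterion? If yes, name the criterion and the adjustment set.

P(D|do(S)): backdoor, adjust for {Z}.

desc(S)\{S}={D,T}; candidates ⊆ {E,Q,Z}.
size 0: {}; under {} S still reaches {D,E,T,Z} ∋ D.
{Z}: S⊥D given {Z} in G with S→· removed — back-door holds.
P(D|do(S)) = Σ_{Z} P(D|S,Z)·P(Z).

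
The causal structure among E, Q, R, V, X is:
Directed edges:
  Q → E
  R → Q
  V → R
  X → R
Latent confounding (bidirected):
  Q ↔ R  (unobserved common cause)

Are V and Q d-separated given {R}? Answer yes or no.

No — V and Q are d-connected given {R}.

Bayes-Ball from V | {R} reaches {E,Q,X}.
Q ∈ reach(V|{R}) ⇒ V ⊥̸ Q | {R}.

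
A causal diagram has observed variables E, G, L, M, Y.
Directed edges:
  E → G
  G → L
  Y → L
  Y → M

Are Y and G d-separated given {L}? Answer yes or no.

No — Y and G are d-connected given {L}.

Bayes-Ball from Y | {L} reaches {E,G,M}.
G ∈ reach(Y|{L}) ⇒ Y ⊥̸ G | {L}.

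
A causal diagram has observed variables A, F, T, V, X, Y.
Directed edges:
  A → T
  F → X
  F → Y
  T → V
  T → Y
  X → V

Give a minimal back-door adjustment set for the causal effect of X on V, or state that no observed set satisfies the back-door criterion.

desc(X)\{X}={V}; candidates ⊆ {A,F,T,Y}.
∅: X⊥V given ∅ in G with X→· removed — back-door holds.

X→V: minimal back-door set ∅.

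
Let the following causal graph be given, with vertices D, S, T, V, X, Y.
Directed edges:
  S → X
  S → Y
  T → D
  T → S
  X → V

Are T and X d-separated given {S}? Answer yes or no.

Bayes-Ball from T | {S} reaches {D}.
X ∉ reach(T|{S}) ⇒ T ⊥ X | {S}.

Yes — T ⊥ X | {S}.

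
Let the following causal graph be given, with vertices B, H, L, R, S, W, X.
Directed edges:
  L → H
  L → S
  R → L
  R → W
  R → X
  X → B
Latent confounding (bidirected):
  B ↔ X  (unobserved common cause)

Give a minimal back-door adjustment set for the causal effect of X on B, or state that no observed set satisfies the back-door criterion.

X→B: no observed back-door set.

desc(X)\{X}={B}; candidates ⊆ {H,L,R,S,W}.
X↔B: latent back-door arc(s) into X.
size 0: {}; under {} X still reaches {B,H,L,R,S,W} ∋ B.
size 1: {H}, {L}, {R} …(+2); under {H} X still reaches {B,L,R,S,W} ∋ B.
size 2: {H,L}, {H,R}, {H,S} …(+7); under {H,L} X still reaches {B,R,W} ∋ B.
X↔B cannot be blocked by any observed set — no back-door set.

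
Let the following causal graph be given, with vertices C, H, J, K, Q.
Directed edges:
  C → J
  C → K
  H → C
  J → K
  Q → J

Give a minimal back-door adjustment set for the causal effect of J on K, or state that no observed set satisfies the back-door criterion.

J→K: minimal back-door set {C}.

desc(J)\{J}={K}; candidates ⊆ {C,H,Q}.
size 0: {}; under {} J still reaches {C,H,K,Q} ∋ K.
{C}: J⊥K given {C} in G with J→· removed — back-door holds.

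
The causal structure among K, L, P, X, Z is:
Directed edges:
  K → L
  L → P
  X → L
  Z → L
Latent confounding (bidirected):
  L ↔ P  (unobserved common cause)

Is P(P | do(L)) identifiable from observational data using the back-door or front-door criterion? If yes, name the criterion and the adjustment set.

desc(L)\{L}={P}; candidates ⊆ {K,X,Z}.
L↔P: latent back-door arc(s) into L.
size 0: {}; under {} L still reaches {K,P,X,Z} ∋ P.
size 1: {K}, {X}, {Z}; under {K} L still reaches {P,X,Z} ∋ P.
size 2: {K,X}, {K,Z}, {X,Z}; under {K,X} L still reaches {P,Z} ∋ P.
L↔P cannot be blocked by any observed set — no back-door set.
No mediator lies on a directed L→…→P path.
Neither criterion identifies P(P|do(L)) in this graph.

P(P|do(L)): not identifiable (no BD/FD set).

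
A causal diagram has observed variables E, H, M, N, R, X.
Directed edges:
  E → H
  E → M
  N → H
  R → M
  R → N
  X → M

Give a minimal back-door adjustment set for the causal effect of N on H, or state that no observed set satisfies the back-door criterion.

N→H: minimal back-door set ∅.

desc(N)\{N}={H}; candidates ⊆ {E,M,R,X}.
∅: N⊥H given ∅ in G with N→· removed — back-door holds.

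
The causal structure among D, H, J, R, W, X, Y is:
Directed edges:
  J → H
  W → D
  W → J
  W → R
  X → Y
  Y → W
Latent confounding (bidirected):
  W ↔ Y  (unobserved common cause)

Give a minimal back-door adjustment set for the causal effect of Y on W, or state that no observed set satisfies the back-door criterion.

Y→W: no observed back-door set.

desc(Y)\{Y}={D,H,J,R,W}; candidates ⊆ {X}.
Y↔W: latent back-door arc(s) into Y.
size 0: {}; under {} Y still reaches {D,H,J,R,W,X} ∋ W.
size 1: {X}; under {X} Y still reaches {D,H,J,R,W} ∋ W.
Y↔W cannot be blocked by any observed set — no back-door set.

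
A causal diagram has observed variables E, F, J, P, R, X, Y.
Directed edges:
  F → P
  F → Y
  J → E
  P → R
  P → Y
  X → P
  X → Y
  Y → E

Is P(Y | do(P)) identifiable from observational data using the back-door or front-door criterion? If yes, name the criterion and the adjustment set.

P(Y|do(P)): backdoor, adjust for {F, X}.

desc(P)\{P}={E,R,Y}; candidates ⊆ {F,J,X}.
size 0: {}; under {} P still reaches {E,F,X,Y} ∋ Y.
size 1: {F}, {J}, {X}; under {F} P still reaches {E,X,Y} ∋ Y.
{F,X}: P⊥Y given {F,X} in G with P→· removed — back-door holds.
P(Y|do(P)) = Σ_{F,X} P(Y|P,F,X)·P(F,X).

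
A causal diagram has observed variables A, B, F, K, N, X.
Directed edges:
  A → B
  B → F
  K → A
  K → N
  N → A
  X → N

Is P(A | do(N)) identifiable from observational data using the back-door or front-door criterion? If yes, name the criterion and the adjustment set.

desc(N)\{N}={A,B,F}; candidates ⊆ {K,X}.
size 0: {}; under {} N still reaches {A,B,F,K,X} ∋ A.
{K}: N⊥A given {K} in G with N→· removed — back-door holds.
P(A|do(N)) = Σ_{K} P(A|N,K)·P(K).

P(A|do(N)): backdoor, adjust for {K}.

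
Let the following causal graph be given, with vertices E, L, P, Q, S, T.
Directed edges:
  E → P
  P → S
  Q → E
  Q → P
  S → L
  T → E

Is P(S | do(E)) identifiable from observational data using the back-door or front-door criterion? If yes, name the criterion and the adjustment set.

desc(E)\{E}={L,P,S}; candidates ⊆ {Q,T}.
size 0: {}; under {} E still reaches {L,P,Q,S,T} ∋ S.
{Q}: E⊥S given {Q} in G with E→· removed — back-door holds.
P(S|do(E)) = Σ_{Q} P(S|E,Q)·P(Q).

P(S|do(E)): backdoor, adjust for {Q}.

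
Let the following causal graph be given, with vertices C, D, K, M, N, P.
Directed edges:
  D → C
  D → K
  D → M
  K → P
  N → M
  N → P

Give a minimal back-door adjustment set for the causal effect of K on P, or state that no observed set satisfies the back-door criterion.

K→P: minimal back-door set ∅.

desc(K)\{K}={P}; candidates ⊆ {C,D,M,N}.
∅: K⊥P given ∅ in G with K→· removed — back-door holds.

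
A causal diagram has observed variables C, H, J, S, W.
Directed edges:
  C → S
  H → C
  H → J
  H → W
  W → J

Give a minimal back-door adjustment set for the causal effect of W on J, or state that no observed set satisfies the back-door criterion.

W→J: minimal back-door set {H}.

desc(W)\{W}={J}; candidates ⊆ {C,H,S}.
size 0: {}; under {} W still reaches {C,H,J,S} ∋ J.
{H}: W⊥J given {H} in G with W→· removed — back-door holds.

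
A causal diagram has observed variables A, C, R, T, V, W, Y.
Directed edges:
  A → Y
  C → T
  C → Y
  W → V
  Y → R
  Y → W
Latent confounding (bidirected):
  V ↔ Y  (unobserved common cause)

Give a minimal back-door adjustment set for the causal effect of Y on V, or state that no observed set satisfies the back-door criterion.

Y→V: no observed back-door set.

desc(Y)\{Y}={R,V,W}; candidates ⊆ {A,C,T}.
Y↔V: latent back-door arc(s) into Y.
size 0: {}; under {} Y still reaches {A,C,T,V} ∋ V.
size 1: {A}, {C}, {T}; under {A} Y still reaches {C,T,V} ∋ V.
size 2: {A,C}, {A,T}, {C,T}; under {A,C} Y still reaches {V} ∋ V.
Y↔V cannot be blocked by any observed set — no back-door set.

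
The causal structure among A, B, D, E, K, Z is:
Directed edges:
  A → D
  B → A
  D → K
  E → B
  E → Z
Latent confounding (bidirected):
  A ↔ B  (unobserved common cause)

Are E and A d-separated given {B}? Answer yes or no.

No — E and A are d-connected given {B}.

Bayes-Ball from E | {B} reaches {A,D,K,Z}.
A ∈ reach(E|{B}) ⇒ E ⊥̸ A | {B}.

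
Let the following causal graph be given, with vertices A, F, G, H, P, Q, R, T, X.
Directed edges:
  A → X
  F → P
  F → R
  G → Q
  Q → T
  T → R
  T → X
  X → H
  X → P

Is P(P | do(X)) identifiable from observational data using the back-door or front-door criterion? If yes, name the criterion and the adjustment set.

P(P|do(X)): backdoor, adjust for ∅.

desc(X)\{X}={H,P}; candidates ⊆ {A,F,G,Q,R,T}.
∅: X⊥P given ∅ in G with X→· removed — back-door holds.
P(P|do(X)) = P(P|X) — no adjustment needed.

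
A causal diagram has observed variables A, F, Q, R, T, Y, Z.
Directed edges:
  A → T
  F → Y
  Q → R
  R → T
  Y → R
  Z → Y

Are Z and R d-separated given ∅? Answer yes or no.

No — Z and R are d-connected given ∅.

Bayes-Ball from Z | ∅ reaches {R,T,Y}.
R ∈ reach(Z|∅) ⇒ Z ⊥̸ R | ∅.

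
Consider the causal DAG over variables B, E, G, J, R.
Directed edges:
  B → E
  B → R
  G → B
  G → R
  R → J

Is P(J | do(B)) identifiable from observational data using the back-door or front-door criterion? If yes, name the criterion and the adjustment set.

P(J|do(B)): backdoor, adjust for {G}.

desc(B)\{B}={E,J,R}; candidates ⊆ {G}.
size 0: {}; under {} B still reaches {G,J,R} ∋ J.
{G}: B⊥J given {G} in G with B→· removed — back-door holds.
P(J|do(B)) = Σ_{G} P(J|B,G)·P(G).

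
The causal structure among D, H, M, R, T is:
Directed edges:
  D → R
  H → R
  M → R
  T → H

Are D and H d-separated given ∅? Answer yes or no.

Bayes-Ball from D | ∅ reaches {R}.
H ∉ reach(D|∅) ⇒ D ⊥ H | ∅.

Yes — D ⊥ H | ∅.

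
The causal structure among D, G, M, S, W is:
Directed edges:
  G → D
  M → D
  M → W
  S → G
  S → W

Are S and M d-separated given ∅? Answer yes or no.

Bayes-Ball from S | ∅ reaches {D,G,W}.
M ∉ reach(S|∅) ⇒ S ⊥ M | ∅.

Yes — S ⊥ M | ∅.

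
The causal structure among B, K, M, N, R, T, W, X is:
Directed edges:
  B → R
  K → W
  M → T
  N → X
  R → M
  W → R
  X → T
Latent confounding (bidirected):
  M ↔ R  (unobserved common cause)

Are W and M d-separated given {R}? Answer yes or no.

No — W and M are d-connected given {R}.

Bayes-Ball from W | {R} reaches {B,K,M,T}.
M ∈ reach(W|{R}) ⇒ W ⊥̸ M | {R}.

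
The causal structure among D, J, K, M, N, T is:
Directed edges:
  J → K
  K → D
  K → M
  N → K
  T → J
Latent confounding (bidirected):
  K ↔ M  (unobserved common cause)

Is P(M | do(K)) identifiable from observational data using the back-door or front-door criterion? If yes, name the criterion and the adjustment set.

P(M|do(K)): not identifiable (no BD/FD set).

desc(K)\{K}={D,M}; candidates ⊆ {J,N,T}.
K↔M: latent back-door arc(s) into K.
size 0: {}; under {} K still reaches {J,M,N,T} ∋ M.
size 1: {J}, {N}, {T}; under {J} K still reaches {M,N} ∋ M.
size 2: {J,N}, {J,T}, {N,T}; under {J,N} K still reaches {M} ∋ M.
K↔M cannot be blocked by any observed set — no back-door set.
No mediator lies on a directed K→…→M path.
Neither criterion identifies P(M|do(K)) in this graph.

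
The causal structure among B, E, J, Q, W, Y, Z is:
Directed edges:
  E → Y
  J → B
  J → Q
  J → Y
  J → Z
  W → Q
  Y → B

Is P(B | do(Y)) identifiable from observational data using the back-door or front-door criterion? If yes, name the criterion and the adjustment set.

desc(Y)\{Y}={B}; candidates ⊆ {E,J,Q,W,Z}.
size 0: {}; under {} Y still reaches {B,E,J,Q,Z} ∋ B.
{J}: Y⊥B given {J} in G with Y→· removed — back-door holds.
P(B|do(Y)) = Σ_{J} P(B|Y,J)·P(J).

P(B|do(Y)): backdoor, adjust for {J}.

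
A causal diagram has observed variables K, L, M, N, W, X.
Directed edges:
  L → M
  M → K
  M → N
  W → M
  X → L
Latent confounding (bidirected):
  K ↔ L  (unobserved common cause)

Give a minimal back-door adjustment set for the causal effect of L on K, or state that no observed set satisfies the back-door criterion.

L→K: no observed back-door set.

desc(L)\{L}={K,M,N}; candidates ⊆ {W,X}.
L↔K: latent back-door arc(s) into L.
size 0: {}; under {} L still reaches {K,X} ∋ K.
size 1: {W}, {X}; under {W} L still reaches {K,X} ∋ K.
size 2: {W,X}; under {W,X} L still reaches {K} ∋ K.
L↔K cannot be blocked by any observed set — no back-door set.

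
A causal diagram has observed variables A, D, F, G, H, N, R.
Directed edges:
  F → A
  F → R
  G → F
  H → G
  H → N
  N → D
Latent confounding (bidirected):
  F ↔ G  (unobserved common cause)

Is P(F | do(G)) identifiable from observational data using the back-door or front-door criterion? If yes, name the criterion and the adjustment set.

desc(G)\{G}={A,F,R}; candidates ⊆ {D,H,N}.
G↔F: latent back-door arc(s) into G.
size 0: {}; under {} G still reaches {A,D,F,H,N,R} ∋ F.
size 1: {D}, {H}, {N}; under {D} G still reaches {A,F,H,N,R} ∋ F.
size 2: {D,H}, {D,N}, {H,N}; under {D,H} G still reaches {A,F,R} ∋ F.
G↔F cannot be blocked by any observed set — no back-door set.
No mediator lies on a directed G→…→F path.
Neither criterion identifies P(F|do(G)) in this graph.

P(F|do(G)): not identifiable (no BD/FD set).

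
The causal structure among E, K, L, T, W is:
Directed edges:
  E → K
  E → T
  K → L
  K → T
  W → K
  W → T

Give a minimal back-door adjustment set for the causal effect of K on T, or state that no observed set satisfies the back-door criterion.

desc(K)\{K}={L,T}; candidates ⊆ {E,W}.
size 0: {}; under {} K still reaches {E,T,W} ∋ T.
size 1: {E}, {W}; under {E} K still reaches {T,W} ∋ T.
{E,W}: K⊥T given {E,W} in G with K→· removed — back-door holds.

K→T: minimal back-door set {E, W}.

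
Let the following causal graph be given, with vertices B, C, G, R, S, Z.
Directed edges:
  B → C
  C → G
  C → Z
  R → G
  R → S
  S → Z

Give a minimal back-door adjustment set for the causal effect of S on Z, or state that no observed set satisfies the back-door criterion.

S→Z: minimal back-door set ∅.

desc(S)\{S}={Z}; candidates ⊆ {B,C,G,R}.
∅: S⊥Z given ∅ in G with S→· removed — back-door holds.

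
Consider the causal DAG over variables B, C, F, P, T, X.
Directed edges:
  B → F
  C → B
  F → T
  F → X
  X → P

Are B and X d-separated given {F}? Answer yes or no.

Yes — B ⊥ X | {F}.

Bayes-Ball from B | {F} reaches {C}.
X ∉ reach(B|{F}) ⇒ B ⊥ X | {F}.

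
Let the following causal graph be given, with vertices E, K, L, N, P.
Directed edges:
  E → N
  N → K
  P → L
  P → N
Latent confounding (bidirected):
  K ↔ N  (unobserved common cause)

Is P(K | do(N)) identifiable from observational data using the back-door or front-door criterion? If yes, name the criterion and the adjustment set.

P(K|do(N)): not identifiable (no BD/FD set).

desc(N)\{N}={K}; candidates ⊆ {E,L,P}.
N↔K: latent back-door arc(s) into N.
size 0: {}; under {} N still reaches {E,K,L,P} ∋ K.
size 1: {E}, {L}, {P}; under {E} N still reaches {K,L,P} ∋ K.
size 2: {E,L}, {E,P}, {L,P}; under {E,L} N still reaches {K,P} ∋ K.
N↔K cannot be blocked by any observed set — no back-door set.
No mediator lies on a directed N→…→K path.
Neither criterion identifies P(K|do(N)) in this graph.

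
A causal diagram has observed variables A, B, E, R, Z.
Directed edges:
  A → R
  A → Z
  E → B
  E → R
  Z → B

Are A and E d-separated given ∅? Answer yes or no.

Bayes-Ball from A | ∅ reaches {B,R,Z}.
E ∉ reach(A|∅) ⇒ A ⊥ E | ∅.

Yes — A ⊥ E | ∅.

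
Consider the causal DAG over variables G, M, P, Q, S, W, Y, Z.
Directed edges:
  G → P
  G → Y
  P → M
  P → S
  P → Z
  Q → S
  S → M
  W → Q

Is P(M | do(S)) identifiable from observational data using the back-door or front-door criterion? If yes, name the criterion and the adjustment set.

desc(S)\{S}={M}; candidates ⊆ {G,P,Q,W,Y,Z}.
size 0: {}; under {} S still reaches {G,M,P,Q,W,Y,Z} ∋ M.
{P}: S⊥M given {P} in G with S→· removed — back-door holds.
P(M|do(S)) = Σ_{P} P(M|S,P)·P(P).

P(M|do(S)): backdoor, adjust for {P}.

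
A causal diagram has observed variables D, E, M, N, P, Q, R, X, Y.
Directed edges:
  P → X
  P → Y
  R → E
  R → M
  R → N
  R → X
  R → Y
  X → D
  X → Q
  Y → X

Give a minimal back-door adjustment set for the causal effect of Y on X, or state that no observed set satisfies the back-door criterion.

Y→X: minimal back-door set {P, R}.

desc(Y)\{Y}={D,Q,X}; candidates ⊆ {E,M,N,P,R}.
size 0: {}; under {} Y still reaches {D,E,M,N,P,Q,R,X} ∋ X.
size 1: {E}, {M}, {N} …(+2); under {E} Y still reaches {D,M,N,P,Q,R,X} ∋ X.
{P,R}: Y⊥X given {P,R} in G with Y→· removed — back-door holds.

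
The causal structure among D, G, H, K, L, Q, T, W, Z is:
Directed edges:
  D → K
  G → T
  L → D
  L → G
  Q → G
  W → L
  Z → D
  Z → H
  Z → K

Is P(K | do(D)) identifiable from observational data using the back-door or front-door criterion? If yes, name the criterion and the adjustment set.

P(K|do(D)): backdoor, adjust for {Z}.

desc(D)\{D}={K}; candidates ⊆ {G,H,L,Q,T,W,Z}.
size 0: {}; under {} D still reaches {G,H,K,L,T,W,Z} ∋ K.
{Z}: D⊥K given {Z} in G with D→· removed — back-door holds.
P(K|do(D)) = Σ_{Z} P(K|D,Z)·P(Z).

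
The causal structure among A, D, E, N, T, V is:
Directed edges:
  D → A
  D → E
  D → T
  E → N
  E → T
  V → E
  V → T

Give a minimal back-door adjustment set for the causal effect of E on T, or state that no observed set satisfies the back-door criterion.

E→T: minimal back-door set {D, V}.

desc(E)\{E}={N,T}; candidates ⊆ {A,D,V}.
size 0: {}; under {} E still reaches {A,D,T,V} ∋ T.
size 1: {A}, {D}, {V}; under {A} E still reaches {D,T,V} ∋ T.
{D,V}: E⊥T given {D,V} in G with E→· removed — back-door holds.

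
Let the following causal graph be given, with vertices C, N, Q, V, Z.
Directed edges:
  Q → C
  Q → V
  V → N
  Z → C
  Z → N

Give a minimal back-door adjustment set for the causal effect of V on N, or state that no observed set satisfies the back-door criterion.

desc(V)\{V}={N}; candidates ⊆ {C,Q,Z}.
∅: V⊥N given ∅ in G with V→· removed — back-door holds.

V→N: minimal back-door set ∅.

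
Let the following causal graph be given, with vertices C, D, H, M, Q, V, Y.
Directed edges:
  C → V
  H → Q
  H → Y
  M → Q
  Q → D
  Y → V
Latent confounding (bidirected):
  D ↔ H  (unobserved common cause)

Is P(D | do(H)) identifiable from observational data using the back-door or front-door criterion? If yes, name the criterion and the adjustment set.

desc(H)\{H}={D,Q,V,Y}; candidates ⊆ {C,M}.
H↔D: latent back-door arc(s) into H.
size 0: {}; under {} H still reaches {D} ∋ D.
size 1: {C}, {M}; under {C} H still reaches {D} ∋ D.
size 2: {C,M}; under {C,M} H still reaches {D} ∋ D.
H↔D cannot be blocked by any observed set — no back-door set.
{Q}: (i) intercepts every directed H→D path; (ii) no back-door H→{Q}; (iii) {H} blocks every back-door {Q}→D. Front-door holds.
P(D|do(H)) = Σ_{Q} P(Q|H) Σ_{H'} P(D|Q,H')P(H').

P(D|do(H)): frontdoor, adjust for {Q}.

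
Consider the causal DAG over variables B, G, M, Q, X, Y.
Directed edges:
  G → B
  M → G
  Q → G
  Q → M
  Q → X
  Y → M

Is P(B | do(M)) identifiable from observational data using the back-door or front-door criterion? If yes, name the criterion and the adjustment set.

desc(M)\{M}={B,G}; candidates ⊆ {Q,X,Y}.
size 0: {}; under {} M still reaches {B,G,Q,X,Y} ∋ B.
{Q}: M⊥B given {Q} in G with M→· removed — back-door holds.
P(B|do(M)) = Σ_{Q} P(B|M,Q)·P(Q).

P(B|do(M)): backdoor, adjust for {Q}.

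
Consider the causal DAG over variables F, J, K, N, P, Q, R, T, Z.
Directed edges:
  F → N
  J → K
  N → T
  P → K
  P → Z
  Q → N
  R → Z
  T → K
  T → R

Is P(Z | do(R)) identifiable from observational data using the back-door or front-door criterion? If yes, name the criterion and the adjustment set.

P(Z|do(R)): backdoor, adjust for ∅.

desc(R)\{R}={Z}; candidates ⊆ {F,J,K,N,P,Q,T}.
∅: R⊥Z given ∅ in G with R→· removed — back-door holds.
P(Z|do(R)) = P(Z|R) — no adjustment needed.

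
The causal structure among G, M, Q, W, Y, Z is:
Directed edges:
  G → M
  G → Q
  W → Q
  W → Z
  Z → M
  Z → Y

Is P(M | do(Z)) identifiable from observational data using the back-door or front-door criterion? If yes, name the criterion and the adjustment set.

desc(Z)\{Z}={M,Y}; candidates ⊆ {G,Q,W}.
∅: Z⊥M given ∅ in G with Z→· removed — back-door holds.
P(M|do(Z)) = P(M|Z) — no adjustment needed.

P(M|do(Z)): backdoor, adjust for ∅.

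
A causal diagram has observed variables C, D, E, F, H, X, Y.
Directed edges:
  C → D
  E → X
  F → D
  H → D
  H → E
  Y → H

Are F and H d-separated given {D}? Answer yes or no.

Bayes-Ball from F | {D} reaches {C,E,H,X,Y}.
H ∈ reach(F|{D}) ⇒ F ⊥̸ H | {D}.

No — F and H are d-connected given {D}.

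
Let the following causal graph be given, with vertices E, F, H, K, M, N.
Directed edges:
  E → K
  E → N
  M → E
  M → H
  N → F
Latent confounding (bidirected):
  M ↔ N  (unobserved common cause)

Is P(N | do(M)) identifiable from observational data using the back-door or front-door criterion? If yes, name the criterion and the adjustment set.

desc(M)\{M}={E,F,H,K,N}; candidates ⊆ {—}.
M↔N: latent back-door arc(s) into M.
size 0: {}; under {} M still reaches {F,N} ∋ N.
M↔N cannot be blocked by any observed set — no back-door set.
{E}: (i) intercepts every directed M→N path; (ii) no back-door M→{E}; (iii) {M} blocks every back-door {E}→N. Front-door holds.
P(N|do(M)) = Σ_{E} P(E|M) Σ_{M'} P(N|E,M')P(M').

P(N|do(M)): frontdoor, adjust for {E}.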